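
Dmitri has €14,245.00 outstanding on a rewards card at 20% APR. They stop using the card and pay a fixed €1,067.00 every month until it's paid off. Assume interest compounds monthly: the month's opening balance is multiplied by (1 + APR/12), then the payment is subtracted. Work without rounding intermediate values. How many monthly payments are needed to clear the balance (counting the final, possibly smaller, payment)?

Monthly rate r = 20%/12 = 1.66667% = 0.0166667.
Recurrence: B ← B·(1+r) − €1,067.00.
Month 1: interest €237.42; balance after payment €13,415.42.
Month 2: interest €223.59; balance after payment €12,572.01.
Closed form: n = −ln(1 − rB₀/P)/ln(1+r) = −ln(0.77749)/ln(1.01667) ≈ 15.226, so the balance reaches zero during payment 16.

16 months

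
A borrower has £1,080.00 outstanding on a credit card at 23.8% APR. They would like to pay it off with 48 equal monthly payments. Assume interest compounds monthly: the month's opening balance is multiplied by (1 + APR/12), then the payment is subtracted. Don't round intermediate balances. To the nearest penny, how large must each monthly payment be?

£35.09

Monthly rate r = 23.8%/12 = 1.98333% = 0.0198333.
Level-payment amortization: P = B₀·r / (1 − (1+r)^(−n)) = 1080.00·0.0198333 / (1 − 1.01983^(−48)).
Denominator 1 − (1+r)^(−48) = 0.610418554.
P = 21.42 / 0.610418554 ≈ 35.09.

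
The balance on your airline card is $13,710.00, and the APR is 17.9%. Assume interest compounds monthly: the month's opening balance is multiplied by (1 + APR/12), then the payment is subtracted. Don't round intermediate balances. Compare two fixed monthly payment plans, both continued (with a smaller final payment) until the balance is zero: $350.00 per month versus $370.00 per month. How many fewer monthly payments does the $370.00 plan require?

5 fewer payments

Monthly rate r = 17.9%/12 = 1.49167% = 0.0149167.
At $350.00/mo: n = ⌈−ln(1 − rB₀/P)/ln(1+r)⌉ = 60 payments (last $100.39); total interest = total paid − $13,710.00 = $7,040.39.
At $370.00/mo: 55 payments (last $126.20); total interest $6,396.20.
Payments saved = 60 − 55 = 5.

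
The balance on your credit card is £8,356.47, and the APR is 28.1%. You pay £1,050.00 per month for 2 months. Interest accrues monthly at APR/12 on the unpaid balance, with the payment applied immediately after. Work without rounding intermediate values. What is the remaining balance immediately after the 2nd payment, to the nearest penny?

Monthly rate r = 28.1%/12 = 2.34167% = 0.0234167.
Each month: B ← B·(1+r) − £1,050.00.
Month 1: interest £195.68; balance after payment £7,502.15.
Month 2: interest £175.68; balance after payment £6,627.83.

£6,627.83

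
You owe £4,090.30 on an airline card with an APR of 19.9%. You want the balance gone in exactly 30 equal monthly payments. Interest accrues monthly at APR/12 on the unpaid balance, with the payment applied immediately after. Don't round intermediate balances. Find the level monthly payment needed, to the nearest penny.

Monthly rate r = 19.9%/12 = 1.65833% = 0.0165833.
Level-payment amortization: P = B₀·r / (1 − (1+r)^(−n)) = 4090.30·0.0165833 / (1 − 1.01658^(−30)).
Denominator 1 − (1+r)^(−30) = 0.389465174.
P = 67.8308 / 0.389465174 ≈ 174.16.

£174.16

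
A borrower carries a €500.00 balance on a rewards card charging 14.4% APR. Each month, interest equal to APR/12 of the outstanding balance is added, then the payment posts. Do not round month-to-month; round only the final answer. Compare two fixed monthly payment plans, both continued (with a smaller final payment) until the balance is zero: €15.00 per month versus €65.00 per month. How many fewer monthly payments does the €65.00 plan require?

Monthly rate r = 14.4%/12 = 1.2% = 0.012.
At €15.00/mo: n = ⌈−ln(1 − rB₀/P)/ln(1+r)⌉ = 43 payments (last €12.37); total interest = total paid − €500.00 = €142.37.
At €65.00/mo: 9 payments (last €7.79); total interest €27.79.
Payments saved = 43 − 9 = 34.

34 fewer payments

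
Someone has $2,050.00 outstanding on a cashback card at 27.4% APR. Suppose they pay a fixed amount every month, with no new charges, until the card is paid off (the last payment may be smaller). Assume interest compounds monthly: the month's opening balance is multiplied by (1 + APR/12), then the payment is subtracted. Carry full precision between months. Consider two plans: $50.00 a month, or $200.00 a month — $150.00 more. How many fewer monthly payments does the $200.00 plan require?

110 fewer payments

Monthly rate r = 27.4%/12 = 2.28333% = 0.0228333.
At $50.00/mo: n = ⌈−ln(1 − rB₀/P)/ln(1+r)⌉ = 122 payments (last $43.73); total interest = total paid − $2,050.00 = $4,043.73.
At $200.00/mo: 12 payments (last $162.33); total interest $312.33.
Payments saved = 122 − 12 = 110.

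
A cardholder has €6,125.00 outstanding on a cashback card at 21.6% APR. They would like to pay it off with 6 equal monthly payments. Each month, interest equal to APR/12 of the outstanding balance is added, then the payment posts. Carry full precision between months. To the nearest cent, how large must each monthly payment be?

Monthly rate r = 21.6%/12 = 1.8% = 0.018.
Level-payment amortization: P = B₀·r / (1 − (1+r)^(−n)) = 6125.00·0.018 / (1 − 1.018^(−6)).
Denominator 1 − (1+r)^(−6) = 0.101509826.
P = 110.25 / 0.101509826 ≈ 1086.10.

€1,086.10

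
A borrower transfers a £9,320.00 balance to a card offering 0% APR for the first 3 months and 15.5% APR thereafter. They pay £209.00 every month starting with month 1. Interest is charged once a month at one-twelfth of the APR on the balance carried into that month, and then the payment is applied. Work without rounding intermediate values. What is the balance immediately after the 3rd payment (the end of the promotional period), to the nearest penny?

Promo months 1–3 at r₀ = 0%/12 = 0; months 4+ at r₁ = 15.5%/12 = 0.0129167.
After month 3 (no interest yet): B = £9,320.00 − 3·£209.00 = £8,693.00.

£8,693.00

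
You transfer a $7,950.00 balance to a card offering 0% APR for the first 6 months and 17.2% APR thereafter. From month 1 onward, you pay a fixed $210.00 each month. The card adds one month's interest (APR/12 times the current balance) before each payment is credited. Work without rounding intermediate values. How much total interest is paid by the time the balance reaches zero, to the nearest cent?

Promo months 1–6 at r₀ = 0%/12 = 0; months 7+ at r₁ = 17.2%/12 = 0.0143333.
After month 6 (no interest yet): B = $7,950.00 − 6·$210.00 = $6,690.00.
Then at r₁ with $210.00/mo: n₂ = −ln(1 − r₁·B/P)/ln(1+r₁) ≈ 42.86 → 43 more payments.
Total paid = 48·$210.00 + $180.47 = $10,260.47; interest = $10,260.47 − $7,950.00 = $2,310.47.

$2,310.47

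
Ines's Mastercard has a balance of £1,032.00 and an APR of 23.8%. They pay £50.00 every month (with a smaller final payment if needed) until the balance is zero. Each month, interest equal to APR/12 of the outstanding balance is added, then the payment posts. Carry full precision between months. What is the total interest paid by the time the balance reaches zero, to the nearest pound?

Monthly rate r = 23.8%/12 = 1.98333% = 0.0198333.
Payoff takes n = ⌈−ln(1 − rB₀/P)/ln(1+r)⌉ = ⌈26.811⌉ = 27 payments; the last is £40.63.
Total paid = 26·£50.00 + £40.63 = £1,340.63.
Total interest = total paid − principal = £1,340.63 − £1,032.00 = £308.63.

£309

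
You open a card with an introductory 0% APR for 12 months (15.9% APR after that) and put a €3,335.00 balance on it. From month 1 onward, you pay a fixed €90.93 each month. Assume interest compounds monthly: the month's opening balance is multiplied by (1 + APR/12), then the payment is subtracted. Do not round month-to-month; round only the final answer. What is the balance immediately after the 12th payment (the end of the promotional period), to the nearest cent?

Promo months 1–12 at r₀ = 0%/12 = 0; months 13+ at r₁ = 15.9%/12 = 0.01325.
After month 12 (no interest yet): B = €3,335.00 − 12·€90.93 = €2,243.84.

€2,243.84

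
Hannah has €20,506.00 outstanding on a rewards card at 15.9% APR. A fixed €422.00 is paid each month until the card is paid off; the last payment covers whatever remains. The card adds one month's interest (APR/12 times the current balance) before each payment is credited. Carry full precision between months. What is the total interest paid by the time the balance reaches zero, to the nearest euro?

€12,593

Monthly rate r = 15.9%/12 = 1.325% = 0.01325.
Payoff takes n = ⌈−ln(1 − rB₀/P)/ln(1+r)⌉ = ⌈78.432⌉ = 79 payments; the last is €183.07.
Total paid = 78·€422.00 + €183.07 = €33,099.07.
Total interest = total paid − principal = €33,099.07 − €20,506.00 = €12,593.07.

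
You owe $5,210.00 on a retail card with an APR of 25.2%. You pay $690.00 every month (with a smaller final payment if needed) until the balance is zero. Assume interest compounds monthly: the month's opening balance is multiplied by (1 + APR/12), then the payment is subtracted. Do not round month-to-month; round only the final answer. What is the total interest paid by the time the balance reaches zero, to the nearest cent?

$523.56

Monthly rate r = 25.2%/12 = 2.1% = 0.021.
Payoff takes n = ⌈−ln(1 − rB₀/P)/ln(1+r)⌉ = ⌈8.307⌉ = 9 payments; the last is $213.56.
Total paid = 8·$690.00 + $213.56 = $5,733.56.
Total interest = total paid − principal = $5,733.56 − $5,210.00 = $523.56.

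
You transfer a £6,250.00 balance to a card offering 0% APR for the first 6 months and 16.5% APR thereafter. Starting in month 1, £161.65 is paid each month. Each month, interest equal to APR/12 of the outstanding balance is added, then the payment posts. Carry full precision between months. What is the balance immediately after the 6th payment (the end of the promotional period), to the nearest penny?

Promo months 1–6 at r₀ = 0%/12 = 0; months 7+ at r₁ = 16.5%/12 = 0.01375.
After month 6 (no interest yet): B = £6,250.00 − 6·£161.65 = £5,280.10.

£5,280.10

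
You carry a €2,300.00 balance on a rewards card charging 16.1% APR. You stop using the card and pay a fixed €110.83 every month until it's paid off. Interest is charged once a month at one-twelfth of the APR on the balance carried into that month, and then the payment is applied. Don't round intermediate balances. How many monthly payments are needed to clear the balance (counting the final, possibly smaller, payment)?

25 months

Monthly rate r = 16.1%/12 = 1.34167% = 0.0134167.
Recurrence: B ← B·(1+r) − €110.83.
Month 1: interest €30.86; balance after payment €2,220.03.
Month 2: interest €29.79; balance after payment €2,138.98.
Closed form: n = −ln(1 − rB₀/P)/ln(1+r) = −ln(0.72157)/ln(1.01342) ≈ 24.485, so the balance reaches zero during payment 25.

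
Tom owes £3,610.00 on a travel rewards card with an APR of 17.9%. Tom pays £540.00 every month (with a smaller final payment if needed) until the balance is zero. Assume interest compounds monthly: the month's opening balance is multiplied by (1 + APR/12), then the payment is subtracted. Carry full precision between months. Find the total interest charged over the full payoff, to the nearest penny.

£221.57

Monthly rate r = 17.9%/12 = 1.49167% = 0.0149167.
Payoff takes n = ⌈−ln(1 − rB₀/P)/ln(1+r)⌉ = ⌈7.095⌉ = 8 payments; the last is £51.57.
Total paid = 7·£540.00 + £51.57 = £3,831.57.
Total interest = total paid − principal = £3,831.57 − £3,610.00 = £221.57.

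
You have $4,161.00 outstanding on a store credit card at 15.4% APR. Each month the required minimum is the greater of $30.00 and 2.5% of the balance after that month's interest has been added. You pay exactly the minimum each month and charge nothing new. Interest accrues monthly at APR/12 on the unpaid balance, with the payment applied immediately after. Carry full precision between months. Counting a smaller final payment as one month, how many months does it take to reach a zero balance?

Monthly rate r = 15.4%/12 = 1.28333% = 0.0128333.
While 2.5% of the post-interest balance exceeds $30.00, each month B ← (B·(1+r))·(1 − 0.025), i.e. B shrinks by the factor (1+r)·0.975 = 0.98751.
This holds for months 1–100. Entering month 101 the balance is $1,184.29; 2.5% of the post-interest balance is now below $30.00, so the flat $30.00 minimum applies from here.
From month 101 a fixed $30.00 at rate r clears $1,184.29 in 56 more payments. Total: 100 + 56 = 156 months.

156 months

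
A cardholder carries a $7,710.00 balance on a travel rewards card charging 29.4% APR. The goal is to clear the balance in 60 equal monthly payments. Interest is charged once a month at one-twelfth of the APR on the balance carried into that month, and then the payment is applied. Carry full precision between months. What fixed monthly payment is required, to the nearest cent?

Monthly rate r = 29.4%/12 = 2.45% = 0.0245.
Level-payment amortization: P = B₀·r / (1 − (1+r)^(−n)) = 7710.00·0.0245 / (1 − 1.0245^(−60)).
Denominator 1 − (1+r)^(−60) = 0.765964232.
P = 188.895 / 0.765964232 ≈ 246.61.

$246.61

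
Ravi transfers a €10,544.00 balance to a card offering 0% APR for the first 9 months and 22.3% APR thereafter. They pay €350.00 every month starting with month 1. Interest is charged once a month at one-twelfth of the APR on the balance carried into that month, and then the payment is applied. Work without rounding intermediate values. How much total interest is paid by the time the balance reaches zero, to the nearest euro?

Promo months 1–9 at r₀ = 0%/12 = 0; months 10+ at r₁ = 22.3%/12 = 0.0185833.
After month 9 (no interest yet): B = €10,544.00 − 9·€350.00 = €7,394.00.
Then at r₁ with €350.00/mo: n₂ = −ln(1 − r₁·B/P)/ln(1+r₁) ≈ 27.08 → 28 more payments.
Total paid = 36·€350.00 + €26.84 = €12,626.84; interest = €12,626.84 − €10,544.00 = €2,082.84.

€2,083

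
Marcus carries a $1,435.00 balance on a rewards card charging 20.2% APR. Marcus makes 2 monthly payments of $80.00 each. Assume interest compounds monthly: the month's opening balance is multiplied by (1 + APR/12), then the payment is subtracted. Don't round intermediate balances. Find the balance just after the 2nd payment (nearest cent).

Monthly rate r = 20.2%/12 = 1.68333% = 0.0168333.
Each month: B ← B·(1+r) − $80.00.
Month 1: interest $24.16; balance after payment $1,379.16.
Month 2: interest $23.22; balance after payment $1,322.37.

$1,322.37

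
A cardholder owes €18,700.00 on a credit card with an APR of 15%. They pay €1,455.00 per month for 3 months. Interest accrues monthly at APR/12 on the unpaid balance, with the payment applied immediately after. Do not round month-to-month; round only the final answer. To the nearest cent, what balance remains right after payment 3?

€14,990.26

Monthly rate r = 15%/12 = 1.25% = 0.0125.
Each month: B ← B·(1+r) − €1,455.00.
Month 1: interest €233.75; balance after payment €17,478.75.
Month 2: interest €218.48; balance after payment €16,242.23.
Month 3: interest €203.03; balance after payment €14,990.26.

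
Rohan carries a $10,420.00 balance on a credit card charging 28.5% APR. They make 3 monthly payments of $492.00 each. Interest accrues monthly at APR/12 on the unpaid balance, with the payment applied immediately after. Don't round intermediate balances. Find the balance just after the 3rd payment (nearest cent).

Monthly rate r = 28.5%/12 = 2.375% = 0.02375.
Each month: B ← B·(1+r) − $492.00.
Month 1: interest $247.47; balance after payment $10,175.48.
Month 2: interest $241.67; balance after payment $9,925.14.
Month 3: interest $235.72; balance after payment $9,668.86.

$9,668.86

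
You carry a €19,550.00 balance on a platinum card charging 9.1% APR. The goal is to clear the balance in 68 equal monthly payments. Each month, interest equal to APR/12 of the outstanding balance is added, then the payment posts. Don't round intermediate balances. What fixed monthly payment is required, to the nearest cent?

€369.03

Monthly rate r = 9.1%/12 = 0.758333% = 0.00758333.
Level-payment amortization: P = B₀·r / (1 − (1+r)^(−n)) = 19550.00·0.00758333 / (1 − 1.00758^(−68)).
Denominator 1 − (1+r)^(−68) = 0.401734868.
P = 148.254 / 0.401734868 ≈ 369.03.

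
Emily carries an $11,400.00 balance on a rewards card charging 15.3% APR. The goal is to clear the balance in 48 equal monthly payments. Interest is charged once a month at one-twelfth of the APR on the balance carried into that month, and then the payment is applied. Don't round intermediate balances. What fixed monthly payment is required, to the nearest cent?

$319.01

Monthly rate r = 15.3%/12 = 1.275% = 0.01275.
Level-payment amortization: P = B₀·r / (1 − (1+r)^(−n)) = 11400.00·0.01275 / (1 − 1.01275^(−48)).
Denominator 1 − (1+r)^(−48) = 0.455632848.
P = 145.35 / 0.455632848 ≈ 319.01.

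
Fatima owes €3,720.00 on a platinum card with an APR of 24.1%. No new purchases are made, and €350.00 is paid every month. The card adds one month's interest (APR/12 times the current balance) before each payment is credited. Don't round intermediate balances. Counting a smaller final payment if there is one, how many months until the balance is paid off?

Monthly rate r = 24.1%/12 = 2.00833% = 0.0200833.
Recurrence: B ← B·(1+r) − €350.00.
Month 1: interest €74.71; balance after payment €3,444.71.
Month 2: interest €69.18; balance after payment €3,163.89.
Closed form: n = −ln(1 − rB₀/P)/ln(1+r) = −ln(0.78654)/ln(1.02008) ≈ 12.075, so the balance reaches zero during payment 13.

13 payments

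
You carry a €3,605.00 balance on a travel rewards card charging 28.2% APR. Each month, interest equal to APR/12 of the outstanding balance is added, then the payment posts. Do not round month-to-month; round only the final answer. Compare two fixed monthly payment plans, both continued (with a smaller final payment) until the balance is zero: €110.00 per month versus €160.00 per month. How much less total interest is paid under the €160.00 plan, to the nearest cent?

€1,769.74

Monthly rate r = 28.2%/12 = 2.35% = 0.0235.
At €110.00/mo: n = ⌈−ln(1 − rB₀/P)/ln(1+r)⌉ = 64 payments (last €33.40); total interest = total paid − €3,605.00 = €3,358.40.
At €160.00/mo: 33 payments (last €73.66); total interest €1,588.66.
Interest saved = €3,358.40 − €1,588.66 = €1,769.74.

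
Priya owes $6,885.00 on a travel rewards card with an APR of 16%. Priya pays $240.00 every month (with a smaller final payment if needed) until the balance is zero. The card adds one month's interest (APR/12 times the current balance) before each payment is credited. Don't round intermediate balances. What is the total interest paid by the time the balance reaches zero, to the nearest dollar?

Monthly rate r = 16%/12 = 1.33333% = 0.0133333.
Payoff takes n = ⌈−ln(1 − rB₀/P)/ln(1+r)⌉ = ⌈36.396⌉ = 37 payments; the last is $95.47.
Total paid = 36·$240.00 + $95.47 = $8,735.47.
Total interest = total paid − principal = $8,735.47 − $6,885.00 = $1,850.47.

$1,850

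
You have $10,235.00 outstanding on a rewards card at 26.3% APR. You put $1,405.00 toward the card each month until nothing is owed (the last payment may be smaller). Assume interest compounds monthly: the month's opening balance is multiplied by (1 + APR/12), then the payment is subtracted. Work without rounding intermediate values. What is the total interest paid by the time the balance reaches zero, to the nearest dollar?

$1,038

Monthly rate r = 26.3%/12 = 2.19167% = 0.0219167.
Payoff takes n = ⌈−ln(1 − rB₀/P)/ln(1+r)⌉ = ⌈8.023⌉ = 9 payments; the last is $33.06.
Total paid = 8·$1,405.00 + $33.06 = $11,273.06.
Total interest = total paid − principal = $11,273.06 − $10,235.00 = $1,038.06.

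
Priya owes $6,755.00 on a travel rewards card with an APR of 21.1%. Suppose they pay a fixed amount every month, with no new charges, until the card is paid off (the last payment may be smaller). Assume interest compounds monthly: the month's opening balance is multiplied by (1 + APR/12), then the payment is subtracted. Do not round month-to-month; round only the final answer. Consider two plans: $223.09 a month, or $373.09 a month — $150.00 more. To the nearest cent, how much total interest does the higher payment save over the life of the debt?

Monthly rate r = 21.1%/12 = 1.75833% = 0.0175833.
At $223.09/mo: n = ⌈−ln(1 − rB₀/P)/ln(1+r)⌉ = 44 payments (last $136.78); total interest = total paid − $6,755.00 = $2,974.65.
At $373.09/mo: 22 payments (last $368.33); total interest $1,448.22.
Interest saved = $2,974.65 − $1,448.22 = $1,526.43.

$1,526.43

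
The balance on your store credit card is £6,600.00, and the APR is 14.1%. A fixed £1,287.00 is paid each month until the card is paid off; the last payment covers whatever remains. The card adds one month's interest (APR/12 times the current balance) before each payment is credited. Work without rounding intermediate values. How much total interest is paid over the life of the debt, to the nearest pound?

Monthly rate r = 14.1%/12 = 1.175% = 0.01175.
Payoff takes n = ⌈−ln(1 − rB₀/P)/ln(1+r)⌉ = ⌈5.320⌉ = 6 payments; the last is £413.77.
Total paid = 5·£1,287.00 + £413.77 = £6,848.77.
Total interest = total paid − principal = £6,848.77 − £6,600.00 = £248.77.

£249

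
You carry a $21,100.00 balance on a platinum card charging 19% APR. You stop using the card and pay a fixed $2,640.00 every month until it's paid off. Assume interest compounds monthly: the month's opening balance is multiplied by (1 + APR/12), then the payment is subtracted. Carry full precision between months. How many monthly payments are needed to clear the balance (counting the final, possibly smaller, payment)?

Monthly rate r = 19%/12 = 1.58333% = 0.0158333.
Recurrence: B ← B·(1+r) − $2,640.00.
Month 1: interest $334.08; balance after payment $18,794.08.
Month 2: interest $297.57; balance after payment $16,451.66.
Closed form: n = −ln(1 − rB₀/P)/ln(1+r) = −ln(0.87345)/ln(1.01583) ≈ 8.613, so the balance reaches zero during payment 9.

9 months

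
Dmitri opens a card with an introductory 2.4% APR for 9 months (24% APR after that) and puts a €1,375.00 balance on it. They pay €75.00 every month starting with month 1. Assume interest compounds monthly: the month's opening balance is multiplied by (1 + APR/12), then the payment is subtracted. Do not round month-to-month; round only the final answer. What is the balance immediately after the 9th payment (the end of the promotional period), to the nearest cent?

Promo months 1–9 at r₀ = 2.4%/12 = 0.002; months 10+ at r₁ = 24%/12 = 0.02.
After month 9: iterate B ← B·(1+r₀) − €75.00 for 9 months → €719.52.

€719.52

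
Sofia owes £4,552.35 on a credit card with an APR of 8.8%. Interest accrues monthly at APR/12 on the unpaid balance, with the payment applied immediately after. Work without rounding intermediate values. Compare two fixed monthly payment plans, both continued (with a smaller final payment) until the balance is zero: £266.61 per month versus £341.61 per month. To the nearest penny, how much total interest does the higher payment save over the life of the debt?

£73.60

Monthly rate r = 8.8%/12 = 0.733333% = 0.00733333.
At £266.61/mo: n = ⌈−ln(1 − rB₀/P)/ln(1+r)⌉ = 19 payments (last £82.68); total interest = total paid − £4,552.35 = £329.31.
At £341.61/mo: 15 payments (last £25.52); total interest £255.71.
Interest saved = £329.31 − £255.71 = £73.60.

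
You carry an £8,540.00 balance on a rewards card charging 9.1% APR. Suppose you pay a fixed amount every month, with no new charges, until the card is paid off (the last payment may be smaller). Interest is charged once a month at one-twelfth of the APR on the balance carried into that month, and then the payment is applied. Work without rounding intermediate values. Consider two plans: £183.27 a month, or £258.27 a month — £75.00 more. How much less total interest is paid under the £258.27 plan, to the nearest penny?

£707.20

Monthly rate r = 9.1%/12 = 0.758333% = 0.00758333.
At £183.27/mo: n = ⌈−ln(1 − rB₀/P)/ln(1+r)⌉ = 58 payments (last £130.12); total interest = total paid − £8,540.00 = £2,036.51.
At £258.27/mo: 39 payments (last £55.05); total interest £1,329.31.
Interest saved = £2,036.51 − £1,329.31 = £707.20.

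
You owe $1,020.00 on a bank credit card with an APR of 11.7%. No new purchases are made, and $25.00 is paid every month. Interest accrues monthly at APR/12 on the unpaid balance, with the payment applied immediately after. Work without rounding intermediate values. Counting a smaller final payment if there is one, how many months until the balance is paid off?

53 payments

Monthly rate r = 11.7%/12 = 0.975% = 0.00975.
Recurrence: B ← B·(1+r) − $25.00.
Month 1: interest $9.95; balance after payment $1,004.94.
Month 2: interest $9.80; balance after payment $989.74.
Closed form: n = −ln(1 − rB₀/P)/ln(1+r) = −ln(0.6022)/ln(1.00975) ≈ 52.270, so the balance reaches zero during payment 53.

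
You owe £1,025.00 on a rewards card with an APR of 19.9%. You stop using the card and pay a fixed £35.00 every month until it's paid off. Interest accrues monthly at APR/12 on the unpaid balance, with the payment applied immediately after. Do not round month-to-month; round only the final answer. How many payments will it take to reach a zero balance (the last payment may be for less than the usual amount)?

41 payments

Monthly rate r = 19.9%/12 = 1.65833% = 0.0165833.
Recurrence: B ← B·(1+r) − £35.00.
Month 1: interest £17.00; balance after payment £1,007.00.
Month 2: interest £16.70; balance after payment £988.70.
Closed form: n = −ln(1 − rB₀/P)/ln(1+r) = −ln(0.51435)/ln(1.01658) ≈ 40.424, so the balance reaches zero during payment 41.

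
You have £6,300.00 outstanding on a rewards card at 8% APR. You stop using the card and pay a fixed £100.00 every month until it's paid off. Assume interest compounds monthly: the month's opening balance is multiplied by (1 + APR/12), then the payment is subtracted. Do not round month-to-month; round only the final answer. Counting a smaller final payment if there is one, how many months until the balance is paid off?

82 payments

Monthly rate r = 8%/12 = 0.666667% = 0.00666667.
Recurrence: B ← B·(1+r) − £100.00.
Month 1: interest £42.00; balance after payment £6,242.00.
Month 2: interest £41.61; balance after payment £6,183.61.
Closed form: n = −ln(1 − rB₀/P)/ln(1+r) = −ln(0.58)/ln(1.00667) ≈ 81.981, so the balance reaches zero during payment 82.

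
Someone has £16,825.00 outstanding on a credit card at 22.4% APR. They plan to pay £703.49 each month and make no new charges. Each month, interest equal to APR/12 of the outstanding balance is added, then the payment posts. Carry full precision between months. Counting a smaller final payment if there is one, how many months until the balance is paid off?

Monthly rate r = 22.4%/12 = 1.86667% = 0.0186667.
Recurrence: B ← B·(1+r) − £703.49.
Month 1: interest £314.07; balance after payment £16,435.58.
Month 2: interest £306.80; balance after payment £16,038.88.
Closed form: n = −ln(1 − rB₀/P)/ln(1+r) = −ln(0.55356)/ln(1.01867) ≈ 31.976, so the balance reaches zero during payment 32.

32 months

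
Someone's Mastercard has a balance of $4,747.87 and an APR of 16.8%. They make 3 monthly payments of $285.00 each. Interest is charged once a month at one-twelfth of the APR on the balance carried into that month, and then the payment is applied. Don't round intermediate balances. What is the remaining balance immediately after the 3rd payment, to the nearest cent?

Monthly rate r = 16.8%/12 = 1.4% = 0.014.
Each month: B ← B·(1+r) − $285.00.
Month 1: interest $66.47; balance after payment $4,529.34.
Month 2: interest $63.41; balance after payment $4,307.75.
Month 3: interest $60.31; balance after payment $4,083.06.

$4,083.06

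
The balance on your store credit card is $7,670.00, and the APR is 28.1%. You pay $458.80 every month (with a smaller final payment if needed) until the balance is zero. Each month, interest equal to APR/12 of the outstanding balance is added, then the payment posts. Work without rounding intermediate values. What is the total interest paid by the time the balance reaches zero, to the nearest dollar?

Monthly rate r = 28.1%/12 = 2.34167% = 0.0234167.
Payoff takes n = ⌈−ln(1 − rB₀/P)/ln(1+r)⌉ = ⌈21.459⌉ = 22 payments; the last is $211.94.
Total paid = 21·$458.80 + $211.94 = $9,846.74.
Total interest = total paid − principal = $9,846.74 − $7,670.00 = $2,176.74.

$2,177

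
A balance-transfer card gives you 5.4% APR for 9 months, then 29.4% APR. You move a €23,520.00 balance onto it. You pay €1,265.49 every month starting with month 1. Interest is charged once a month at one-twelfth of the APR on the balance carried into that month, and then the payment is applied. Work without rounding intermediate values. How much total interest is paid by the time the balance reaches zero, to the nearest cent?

€2,885.24

Promo months 1–9 at r₀ = 5.4%/12 = 0.0045; months 10+ at r₁ = 29.4%/12 = 0.0245.
After month 9: iterate B ← B·(1+r₀) − €1,265.49 for 9 months → €12,893.30.
Then at r₁ with €1,265.49/mo: n₂ = −ln(1 − r₁·B/P)/ln(1+r₁) ≈ 11.86 → 12 more payments.
Total paid = 20·€1,265.49 + €1,095.44 = €26,405.24; interest = €26,405.24 − €23,520.00 = €2,885.24.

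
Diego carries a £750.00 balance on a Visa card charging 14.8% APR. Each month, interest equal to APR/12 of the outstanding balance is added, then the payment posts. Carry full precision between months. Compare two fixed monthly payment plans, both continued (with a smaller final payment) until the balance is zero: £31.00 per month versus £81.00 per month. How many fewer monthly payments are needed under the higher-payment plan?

Monthly rate r = 14.8%/12 = 1.23333% = 0.0123333.
At £31.00/mo: n = ⌈−ln(1 − rB₀/P)/ln(1+r)⌉ = 29 payments (last £28.22); total interest = total paid − £750.00 = £146.22.
At £81.00/mo: 10 payments (last £72.34); total interest £51.34.
Payments saved = 29 − 10 = 19.

19 fewer payments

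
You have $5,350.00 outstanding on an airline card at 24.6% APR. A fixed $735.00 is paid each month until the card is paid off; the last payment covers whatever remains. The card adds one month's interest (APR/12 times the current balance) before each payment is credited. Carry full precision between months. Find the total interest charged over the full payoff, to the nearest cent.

$503.36

Monthly rate r = 24.6%/12 = 2.05% = 0.0205.
Payoff takes n = ⌈−ln(1 − rB₀/P)/ln(1+r)⌉ = ⌈7.963⌉ = 8 payments; the last is $708.36.
Total paid = 7·$735.00 + $708.36 = $5,853.36.
Total interest = total paid − principal = $5,853.36 − $5,350.00 = $503.36.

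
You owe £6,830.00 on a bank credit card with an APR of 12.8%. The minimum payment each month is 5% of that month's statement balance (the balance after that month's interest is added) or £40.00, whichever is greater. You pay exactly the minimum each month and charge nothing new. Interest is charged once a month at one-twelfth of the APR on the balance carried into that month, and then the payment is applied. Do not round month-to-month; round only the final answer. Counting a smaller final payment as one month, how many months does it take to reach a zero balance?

76 months

Monthly rate r = 12.8%/12 = 1.06667% = 0.0106667.
While 5% of the post-interest balance exceeds £40.00, each month B ← (B·(1+r))·(1 − 0.05), i.e. B shrinks by the factor (1+r)·0.95 = 0.96013.
This holds for months 1–53. Entering month 54 the balance is £790.67; 5% of the post-interest balance is now below £40.00, so the flat £40.00 minimum applies from here.
From month 54 a fixed £40.00 at rate r clears £790.67 in 23 more payments. Total: 53 + 23 = 76 months.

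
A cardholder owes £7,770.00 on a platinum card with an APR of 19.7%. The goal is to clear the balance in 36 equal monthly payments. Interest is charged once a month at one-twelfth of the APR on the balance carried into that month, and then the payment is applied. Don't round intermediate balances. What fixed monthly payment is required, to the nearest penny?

£287.57

Monthly rate r = 19.7%/12 = 1.64167% = 0.0164167.
Level-payment amortization: P = B₀·r / (1 − (1+r)^(−n)) = 7770.00·0.0164167 / (1 − 1.01642^(−36)).
Denominator 1 − (1+r)^(−36) = 0.443563.
P = 127.557 / 0.443563 ≈ 287.57.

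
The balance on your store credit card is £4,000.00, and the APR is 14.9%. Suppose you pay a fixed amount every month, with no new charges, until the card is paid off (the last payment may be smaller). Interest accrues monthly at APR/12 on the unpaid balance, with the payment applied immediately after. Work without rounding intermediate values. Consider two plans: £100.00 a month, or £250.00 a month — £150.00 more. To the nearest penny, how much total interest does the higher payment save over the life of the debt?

£1,076.28

Monthly rate r = 14.9%/12 = 1.24167% = 0.0124167.
At £100.00/mo: n = ⌈−ln(1 − rB₀/P)/ln(1+r)⌉ = 56 payments (last £63.28); total interest = total paid − £4,000.00 = £1,563.28.
At £250.00/mo: 18 payments (last £237.00); total interest £487.00.
Interest saved = £1,563.28 − £487.00 = £1,076.28.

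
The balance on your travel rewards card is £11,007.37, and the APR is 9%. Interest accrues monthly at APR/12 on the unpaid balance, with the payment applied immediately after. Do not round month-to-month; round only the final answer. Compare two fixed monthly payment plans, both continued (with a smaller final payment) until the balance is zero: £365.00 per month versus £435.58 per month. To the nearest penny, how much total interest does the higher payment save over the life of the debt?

Monthly rate r = 9%/12 = 0.75% = 0.0075.
At £365.00/mo: n = ⌈−ln(1 − rB₀/P)/ln(1+r)⌉ = 35 payments (last £115.87); total interest = total paid − £11,007.37 = £1,518.50.
At £435.58/mo: 29 payments (last £54.04); total interest £1,242.91.
Interest saved = £1,518.50 − £1,242.91 = £275.59.

£275.59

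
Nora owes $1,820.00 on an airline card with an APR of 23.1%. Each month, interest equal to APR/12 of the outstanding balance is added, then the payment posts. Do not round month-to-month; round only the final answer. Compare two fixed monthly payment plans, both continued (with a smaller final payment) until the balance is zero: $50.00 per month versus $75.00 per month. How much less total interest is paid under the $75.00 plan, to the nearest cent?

Monthly rate r = 23.1%/12 = 1.925% = 0.01925.
At $50.00/mo: n = ⌈−ln(1 − rB₀/P)/ln(1+r)⌉ = 64 payments (last $13.43); total interest = total paid − $1,820.00 = $1,343.43.
At $75.00/mo: 34 payments (last $1.08); total interest $656.08.
Interest saved = $1,343.43 − $656.08 = $687.35.

$687.35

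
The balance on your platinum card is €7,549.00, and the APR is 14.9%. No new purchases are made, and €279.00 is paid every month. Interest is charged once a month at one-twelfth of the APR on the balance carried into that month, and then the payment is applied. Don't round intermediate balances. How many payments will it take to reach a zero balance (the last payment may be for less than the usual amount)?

Monthly rate r = 14.9%/12 = 1.24167% = 0.0124167.
Recurrence: B ← B·(1+r) − €279.00.
Month 1: interest €93.73; balance after payment €7,363.73.
Month 2: interest €91.43; balance after payment €7,176.17.
Closed form: n = −ln(1 − rB₀/P)/ln(1+r) = −ln(0.66404)/ln(1.01242) ≈ 33.177, so the balance reaches zero during payment 34.

34 months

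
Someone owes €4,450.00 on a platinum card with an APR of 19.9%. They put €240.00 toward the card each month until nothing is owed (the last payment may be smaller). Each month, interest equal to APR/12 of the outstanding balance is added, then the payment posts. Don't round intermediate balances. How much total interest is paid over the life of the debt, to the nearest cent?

Monthly rate r = 19.9%/12 = 1.65833% = 0.0165833.
Payoff takes n = ⌈−ln(1 − rB₀/P)/ln(1+r)⌉ = ⌈22.339⌉ = 23 payments; the last is €81.88.
Total paid = 22·€240.00 + €81.88 = €5,361.88.
Total interest = total paid − principal = €5,361.88 − €4,450.00 = €911.88.

€911.88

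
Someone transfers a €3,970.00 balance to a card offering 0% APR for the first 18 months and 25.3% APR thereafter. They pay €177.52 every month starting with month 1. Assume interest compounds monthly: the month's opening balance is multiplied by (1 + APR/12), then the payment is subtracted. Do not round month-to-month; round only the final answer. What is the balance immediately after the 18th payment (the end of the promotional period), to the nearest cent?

€774.64

Promo months 1–18 at r₀ = 0%/12 = 0; months 19+ at r₁ = 25.3%/12 = 0.0210833.
After month 18 (no interest yet): B = €3,970.00 − 18·€177.52 = €774.64.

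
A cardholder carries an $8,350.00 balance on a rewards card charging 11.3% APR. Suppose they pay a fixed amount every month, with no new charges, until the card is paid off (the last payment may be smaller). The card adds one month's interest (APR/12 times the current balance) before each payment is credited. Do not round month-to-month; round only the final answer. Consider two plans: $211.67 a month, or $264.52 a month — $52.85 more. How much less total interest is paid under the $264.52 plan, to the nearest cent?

$531.54

Monthly rate r = 11.3%/12 = 0.941667% = 0.00941667.
At $211.67/mo: n = ⌈−ln(1 − rB₀/P)/ln(1+r)⌉ = 50 payments (last $115.75); total interest = total paid − $8,350.00 = $2,137.58.
At $264.52/mo: 38 payments (last $168.80); total interest $1,606.04.
Interest saved = $2,137.58 − $1,606.04 = $531.54.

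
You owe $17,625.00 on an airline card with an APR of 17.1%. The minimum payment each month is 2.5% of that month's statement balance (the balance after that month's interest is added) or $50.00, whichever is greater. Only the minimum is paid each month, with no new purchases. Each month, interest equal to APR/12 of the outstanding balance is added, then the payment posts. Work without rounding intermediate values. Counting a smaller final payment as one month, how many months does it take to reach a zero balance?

255 months

Monthly rate r = 17.1%/12 = 1.425% = 0.01425.
While 2.5% of the post-interest balance exceeds $50.00, each month B ← (B·(1+r))·(1 − 0.025), i.e. B shrinks by the factor (1+r)·0.975 = 0.98889.
This holds for months 1–197. Entering month 198 the balance is $1,952.57; 2.5% of the post-interest balance is now below $50.00, so the flat $50.00 minimum applies from here.
From month 198 a fixed $50.00 at rate r clears $1,952.57 in 58 more payments. Total: 197 + 58 = 255 months.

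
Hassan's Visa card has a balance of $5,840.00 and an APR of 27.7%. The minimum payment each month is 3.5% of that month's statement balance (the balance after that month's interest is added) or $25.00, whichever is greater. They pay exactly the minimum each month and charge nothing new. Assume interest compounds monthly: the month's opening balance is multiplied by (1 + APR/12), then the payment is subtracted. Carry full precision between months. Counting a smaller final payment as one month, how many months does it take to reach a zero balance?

Monthly rate r = 27.7%/12 = 2.30833% = 0.0230833.
While 3.5% of the post-interest balance exceeds $25.00, each month B ← (B·(1+r))·(1 − 0.035), i.e. B shrinks by the factor (1+r)·0.965 = 0.98728.
This holds for months 1–166. Entering month 167 the balance is $696.91; 3.5% of the post-interest balance is now below $25.00, so the flat $25.00 minimum applies from here.
From month 167 a fixed $25.00 at rate r clears $696.91 in 46 more payments. Total: 166 + 46 = 212 months.

212 months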